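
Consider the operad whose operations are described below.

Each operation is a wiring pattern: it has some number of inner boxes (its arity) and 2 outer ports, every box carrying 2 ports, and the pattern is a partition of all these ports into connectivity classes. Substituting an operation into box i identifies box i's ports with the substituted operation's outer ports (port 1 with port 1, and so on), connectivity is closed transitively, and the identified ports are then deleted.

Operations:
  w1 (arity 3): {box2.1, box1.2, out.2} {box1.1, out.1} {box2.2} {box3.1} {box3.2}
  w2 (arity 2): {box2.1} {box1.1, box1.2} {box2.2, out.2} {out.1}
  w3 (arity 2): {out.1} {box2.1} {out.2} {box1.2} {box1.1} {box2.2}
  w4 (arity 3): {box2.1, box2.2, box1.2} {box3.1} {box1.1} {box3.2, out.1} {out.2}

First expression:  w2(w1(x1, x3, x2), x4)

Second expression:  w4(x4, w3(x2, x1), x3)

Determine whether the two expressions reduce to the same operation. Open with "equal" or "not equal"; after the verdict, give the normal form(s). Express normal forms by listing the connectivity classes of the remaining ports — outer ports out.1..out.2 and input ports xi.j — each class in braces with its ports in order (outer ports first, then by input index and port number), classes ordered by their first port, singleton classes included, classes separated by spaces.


not equal — first {out.1} {out.2, x4.2} {x1.1, x1.2, x3.1} {x2.1} {x2.2} {x3.2} {x4.1}, second {out.1, x3.2} {out.2} {x1.1} {x1.2} {x2.1} {x2.2} {x3.1} {x4.1} {x4.2}

Normal form of the first expression: {out.1} {out.2, x4.2} {x1.1, x1.2, x3.1} {x2.1} {x2.2} {x3.2} {x4.1}
Normal form of the second expression: {out.1, x3.2} {out.2} {x1.1} {x1.2} {x2.1} {x2.2} {x3.1} {x4.1} {x4.2}
Different reductions; not equal.


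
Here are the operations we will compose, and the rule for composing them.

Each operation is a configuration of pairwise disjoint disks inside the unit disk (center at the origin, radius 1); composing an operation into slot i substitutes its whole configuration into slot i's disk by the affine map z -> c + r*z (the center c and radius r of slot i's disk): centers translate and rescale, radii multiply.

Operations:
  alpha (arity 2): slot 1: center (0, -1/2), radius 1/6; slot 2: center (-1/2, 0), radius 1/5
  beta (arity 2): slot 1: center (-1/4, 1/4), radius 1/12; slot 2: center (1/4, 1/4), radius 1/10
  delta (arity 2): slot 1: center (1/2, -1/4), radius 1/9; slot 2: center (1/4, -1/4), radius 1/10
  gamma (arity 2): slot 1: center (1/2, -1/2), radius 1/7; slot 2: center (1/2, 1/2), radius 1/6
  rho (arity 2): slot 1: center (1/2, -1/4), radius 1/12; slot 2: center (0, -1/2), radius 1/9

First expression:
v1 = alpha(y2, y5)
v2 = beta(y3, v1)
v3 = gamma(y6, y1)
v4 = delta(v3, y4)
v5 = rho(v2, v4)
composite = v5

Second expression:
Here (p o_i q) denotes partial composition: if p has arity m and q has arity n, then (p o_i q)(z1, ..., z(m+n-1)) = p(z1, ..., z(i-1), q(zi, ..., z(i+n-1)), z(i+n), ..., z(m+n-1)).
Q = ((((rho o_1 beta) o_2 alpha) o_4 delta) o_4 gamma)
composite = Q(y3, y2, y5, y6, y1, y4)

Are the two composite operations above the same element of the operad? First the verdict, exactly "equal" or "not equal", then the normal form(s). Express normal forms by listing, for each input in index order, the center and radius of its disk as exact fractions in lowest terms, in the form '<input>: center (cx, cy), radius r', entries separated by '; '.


equal — both sides give y1: center (5/81, -169/324), radius 1/486; y2: center (25/48, -7/30), radius 1/720; y3: center (23/48, -11/48), radius 1/144; y4: center (1/36, -19/36), radius 1/90; y5: center (31/60, -11/48), radius 1/600; y6: center (5/81, -173/324), radius 1/567


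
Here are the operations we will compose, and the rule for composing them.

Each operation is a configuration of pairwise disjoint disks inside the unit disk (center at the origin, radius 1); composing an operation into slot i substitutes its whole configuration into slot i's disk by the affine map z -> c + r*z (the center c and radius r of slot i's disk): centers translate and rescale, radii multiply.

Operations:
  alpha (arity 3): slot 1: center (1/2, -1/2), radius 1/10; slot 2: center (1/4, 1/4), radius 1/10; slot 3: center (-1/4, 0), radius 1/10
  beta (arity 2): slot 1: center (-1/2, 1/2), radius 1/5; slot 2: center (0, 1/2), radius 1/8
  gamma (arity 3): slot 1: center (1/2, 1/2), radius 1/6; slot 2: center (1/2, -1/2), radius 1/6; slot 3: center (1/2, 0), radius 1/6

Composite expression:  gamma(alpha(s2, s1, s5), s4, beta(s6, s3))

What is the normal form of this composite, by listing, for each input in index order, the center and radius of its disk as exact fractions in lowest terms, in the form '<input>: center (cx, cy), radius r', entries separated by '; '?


s1: center (13/24, 13/24), radius 1/60; s2: center (7/12, 5/12), radius 1/60; s3: center (1/2, 1/12), radius 1/48; s4: center (1/2, -1/2), radius 1/6; s5: center (11/24, 1/2), radius 1/60; s6: center (5/12, 1/12), radius 1/30

Follow each s-input down from gamma: c' goes to c + r*c', radius to r*r'.
tracing s2 down its 2-map path: center (7/12, 5/12), radius 1/60
tracing s1 down its 2-map path: center (13/24, 13/24), radius 1/60
tracing s5 down its 2-map path: center (11/24, 1/2), radius 1/60
tracing s4 down its 1-map path: center (1/2, -1/2), radius 1/6
tracing s6 down its 2-map path: center (5/12, 1/12), radius 1/30
tracing s3 down its 2-map path: center (1/2, 1/12), radius 1/48


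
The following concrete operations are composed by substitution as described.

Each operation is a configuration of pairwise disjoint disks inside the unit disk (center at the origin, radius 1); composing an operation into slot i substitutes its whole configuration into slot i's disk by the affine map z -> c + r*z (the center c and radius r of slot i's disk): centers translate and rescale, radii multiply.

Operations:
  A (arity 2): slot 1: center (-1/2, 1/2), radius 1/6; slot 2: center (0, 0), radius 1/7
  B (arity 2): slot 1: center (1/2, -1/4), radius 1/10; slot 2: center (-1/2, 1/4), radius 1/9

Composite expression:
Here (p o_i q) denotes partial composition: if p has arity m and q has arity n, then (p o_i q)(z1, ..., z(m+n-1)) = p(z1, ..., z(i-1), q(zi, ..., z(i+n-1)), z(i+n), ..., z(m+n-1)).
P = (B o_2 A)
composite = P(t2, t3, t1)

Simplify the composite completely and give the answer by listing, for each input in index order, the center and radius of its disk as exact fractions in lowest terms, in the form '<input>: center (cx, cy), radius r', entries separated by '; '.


t1: center (-1/2, 1/4), radius 1/63; t2: center (1/2, -1/4), radius 1/10; t3: center (-5/9, 11/36), radius 1/54

Only the slot chain above each t matters under B; compose those maps.
input t2: composing its 1 substitution step yields center (1/2, -1/4), radius 1/10
input t3: composing its 2 substitution steps yields center (-5/9, 11/36), radius 1/54
input t1: composing its 2 substitution steps yields center (-1/2, 1/4), radius 1/63


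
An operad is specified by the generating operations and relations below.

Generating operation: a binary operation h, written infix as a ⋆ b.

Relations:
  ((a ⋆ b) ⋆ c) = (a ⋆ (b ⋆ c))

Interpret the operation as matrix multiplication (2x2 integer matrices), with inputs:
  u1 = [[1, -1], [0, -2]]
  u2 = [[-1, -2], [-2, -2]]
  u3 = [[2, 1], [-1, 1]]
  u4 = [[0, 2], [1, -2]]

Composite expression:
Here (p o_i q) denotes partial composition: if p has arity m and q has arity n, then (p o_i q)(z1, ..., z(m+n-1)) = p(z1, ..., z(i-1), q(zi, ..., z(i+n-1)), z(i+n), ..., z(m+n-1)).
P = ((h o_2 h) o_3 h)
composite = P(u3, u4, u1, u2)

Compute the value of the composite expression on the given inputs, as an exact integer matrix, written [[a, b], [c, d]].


(u1 ⋆ u2) = [[1, 0], [4, 4]]
(u4 ⋆ (u1 ⋆ u2)) = [[8, 8], [-7, -8]]
(u3 ⋆ (u4 ⋆ (u1 ⋆ u2))) = [[9, 8], [-15, -16]]

[[9, 8], [-15, -16]]


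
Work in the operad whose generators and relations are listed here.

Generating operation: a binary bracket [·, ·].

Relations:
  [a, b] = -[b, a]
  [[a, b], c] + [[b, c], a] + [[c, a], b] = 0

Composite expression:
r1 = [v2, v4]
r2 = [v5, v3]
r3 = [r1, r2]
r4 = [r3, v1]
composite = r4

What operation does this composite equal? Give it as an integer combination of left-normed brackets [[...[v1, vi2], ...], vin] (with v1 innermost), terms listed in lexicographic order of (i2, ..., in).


[[[[v1, v2], v4], v3], v5] - [[[[v1, v2], v4], v5], v3] - [[[[v1, v3], v5], v2], v4] + [[[[v1, v3], v5], v4], v2] - [[[[v1, v4], v2], v3], v5] + [[[[v1, v4], v2], v5], v3] + [[[[v1, v5], v3], v2], v4] - [[[[v1, v5], v3], v4], v2]


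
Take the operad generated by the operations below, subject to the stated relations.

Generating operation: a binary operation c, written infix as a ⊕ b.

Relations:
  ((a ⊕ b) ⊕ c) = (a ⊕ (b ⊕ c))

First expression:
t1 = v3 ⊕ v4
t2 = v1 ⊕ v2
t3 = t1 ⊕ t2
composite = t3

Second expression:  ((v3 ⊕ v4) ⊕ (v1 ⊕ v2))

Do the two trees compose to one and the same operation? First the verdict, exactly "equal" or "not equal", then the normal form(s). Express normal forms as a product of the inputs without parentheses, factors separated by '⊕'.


Normal form of the first expression: v3 ⊕ v4 ⊕ v1 ⊕ v2
Normal form of the second expression: v3 ⊕ v4 ⊕ v1 ⊕ v2
The normal forms match — equal.

equal — both sides give v3 ⊕ v4 ⊕ v1 ⊕ v2


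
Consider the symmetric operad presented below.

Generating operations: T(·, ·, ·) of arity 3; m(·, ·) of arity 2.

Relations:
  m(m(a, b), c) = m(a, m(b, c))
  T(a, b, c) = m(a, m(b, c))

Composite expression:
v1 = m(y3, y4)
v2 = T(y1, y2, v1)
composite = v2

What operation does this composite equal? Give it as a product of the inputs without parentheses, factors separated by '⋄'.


y1 ⋄ y2 ⋄ y3 ⋄ y4

The T-tree's shape is irrelevant; the y-reading-order decides.
m(y3, y4) reduces to y3 ⋄ y4
T(y1, y2, m(y3, y4)) reduces to y1 ⋄ y2 ⋄ y3 ⋄ y4


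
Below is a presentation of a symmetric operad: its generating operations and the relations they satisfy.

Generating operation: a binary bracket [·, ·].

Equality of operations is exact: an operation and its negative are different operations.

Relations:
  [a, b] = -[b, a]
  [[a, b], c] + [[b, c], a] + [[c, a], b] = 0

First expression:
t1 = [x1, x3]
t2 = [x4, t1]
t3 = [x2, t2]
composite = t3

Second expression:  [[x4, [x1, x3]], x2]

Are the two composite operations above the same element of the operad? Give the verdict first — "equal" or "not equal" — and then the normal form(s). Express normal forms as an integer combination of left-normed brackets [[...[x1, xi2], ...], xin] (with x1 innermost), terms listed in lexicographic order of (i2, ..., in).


The first expression reduces to [[[x1, x3], x4], x2]
The second expression reduces to -[[[x1, x3], x4], x2]
The normal forms differ: not equal.

not equal — first [[[x1, x3], x4], x2], second -[[[x1, x3], x4], x2]


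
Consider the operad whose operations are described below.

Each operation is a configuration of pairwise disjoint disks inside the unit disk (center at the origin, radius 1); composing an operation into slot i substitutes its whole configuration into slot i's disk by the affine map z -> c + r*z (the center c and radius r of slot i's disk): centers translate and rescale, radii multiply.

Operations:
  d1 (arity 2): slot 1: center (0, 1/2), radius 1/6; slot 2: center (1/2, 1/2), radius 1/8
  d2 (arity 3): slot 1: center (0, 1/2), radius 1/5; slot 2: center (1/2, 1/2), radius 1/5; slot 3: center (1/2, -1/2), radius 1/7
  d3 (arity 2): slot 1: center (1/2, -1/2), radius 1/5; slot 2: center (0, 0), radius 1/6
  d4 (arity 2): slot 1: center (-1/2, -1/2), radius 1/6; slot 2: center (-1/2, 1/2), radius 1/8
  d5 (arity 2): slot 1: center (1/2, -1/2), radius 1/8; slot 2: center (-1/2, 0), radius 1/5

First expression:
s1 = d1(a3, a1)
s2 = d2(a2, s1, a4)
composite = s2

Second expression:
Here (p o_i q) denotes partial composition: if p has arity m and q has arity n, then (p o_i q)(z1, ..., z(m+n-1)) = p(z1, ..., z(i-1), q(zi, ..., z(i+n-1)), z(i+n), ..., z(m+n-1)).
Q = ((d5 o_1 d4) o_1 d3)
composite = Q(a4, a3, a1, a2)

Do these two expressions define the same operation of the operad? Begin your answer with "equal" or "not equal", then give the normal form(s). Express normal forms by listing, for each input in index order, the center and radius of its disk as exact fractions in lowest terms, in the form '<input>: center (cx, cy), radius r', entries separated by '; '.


not equal — first a1: center (3/5, 3/5), radius 1/40; a2: center (0, 1/2), radius 1/5; a3: center (1/2, 3/5), radius 1/30; a4: center (1/2, -1/2), radius 1/7, second a1: center (7/16, -7/16), radius 1/64; a2: center (-1/2, 0), radius 1/5; a3: center (7/16, -9/16), radius 1/288; a4: center (43/96, -55/96), radius 1/240

In normal form, the first expression is a1: center (3/5, 3/5), radius 1/40; a2: center (0, 1/2), radius 1/5; a3: center (1/2, 3/5), radius 1/30; a4: center (1/2, -1/2), radius 1/7
In normal form, the second expression is a1: center (7/16, -7/16), radius 1/64; a2: center (-1/2, 0), radius 1/5; a3: center (7/16, -9/16), radius 1/288; a4: center (43/96, -55/96), radius 1/240
Distinct normal forms: not equal.


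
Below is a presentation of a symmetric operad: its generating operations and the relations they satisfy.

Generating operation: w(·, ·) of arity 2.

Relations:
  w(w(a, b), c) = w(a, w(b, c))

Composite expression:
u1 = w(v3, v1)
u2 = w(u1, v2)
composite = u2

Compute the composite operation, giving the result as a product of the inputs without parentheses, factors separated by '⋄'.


v3 ⋄ v1 ⋄ v2

Associativity of w dissolves the nesting; only the v-input order survives.
w(v3, v1) spells out as v3 ⋄ v1
w(w(v3, v1), v2) spells out as v3 ⋄ v1 ⋄ v2


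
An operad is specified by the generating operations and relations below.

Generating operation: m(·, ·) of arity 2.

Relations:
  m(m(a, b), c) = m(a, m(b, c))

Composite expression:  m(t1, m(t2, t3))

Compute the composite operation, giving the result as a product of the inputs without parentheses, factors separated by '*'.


t1 * t2 * t3

Key point: m is associative — brackets drop, the t-order remains.
m(t2, t3) unparenthesizes to t2 * t3
m(t1, m(t2, t3)) unparenthesizes to t1 * t2 * t3


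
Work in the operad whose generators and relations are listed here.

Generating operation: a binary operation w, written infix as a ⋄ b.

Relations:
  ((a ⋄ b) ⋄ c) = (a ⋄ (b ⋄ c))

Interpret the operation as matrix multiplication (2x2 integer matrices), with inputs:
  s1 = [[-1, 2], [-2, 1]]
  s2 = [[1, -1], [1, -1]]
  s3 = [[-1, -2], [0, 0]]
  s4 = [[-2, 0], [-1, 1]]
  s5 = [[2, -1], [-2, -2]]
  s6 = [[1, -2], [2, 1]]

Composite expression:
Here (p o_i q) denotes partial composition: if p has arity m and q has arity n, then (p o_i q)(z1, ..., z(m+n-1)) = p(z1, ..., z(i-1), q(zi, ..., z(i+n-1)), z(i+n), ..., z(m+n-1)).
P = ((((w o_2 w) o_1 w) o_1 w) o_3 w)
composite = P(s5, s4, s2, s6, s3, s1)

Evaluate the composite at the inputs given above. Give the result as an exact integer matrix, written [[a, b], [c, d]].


(s5 ⋄ s4) = [[-3, -1], [6, -2]]
(s2 ⋄ s6) = [[-1, -3], [-1, -3]]
((s5 ⋄ s4) ⋄ (s2 ⋄ s6)) = [[4, 12], [-4, -12]]
(s3 ⋄ s1) = [[5, -4], [0, 0]]
(((s5 ⋄ s4) ⋄ (s2 ⋄ s6)) ⋄ (s3 ⋄ s1)) = [[20, -16], [-20, 16]]

[[20, -16], [-20, 16]]


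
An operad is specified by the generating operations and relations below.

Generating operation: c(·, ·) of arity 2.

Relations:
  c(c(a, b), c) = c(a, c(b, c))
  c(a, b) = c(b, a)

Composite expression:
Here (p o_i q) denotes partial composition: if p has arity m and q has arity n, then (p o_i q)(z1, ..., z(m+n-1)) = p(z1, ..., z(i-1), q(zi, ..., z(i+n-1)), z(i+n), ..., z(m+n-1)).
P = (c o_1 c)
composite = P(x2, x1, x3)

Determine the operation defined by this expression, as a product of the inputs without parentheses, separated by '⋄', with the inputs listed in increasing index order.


x1 ⋄ x2 ⋄ x3

With c associative and commutative, the x-input set is all that matters.
c(x2, x1) flattens to x2 ⋄ x1
c(c(x2, x1), x3) flattens to x2 ⋄ x1 ⋄ x3
putting the inputs in ascending order: x1 ⋄ x2 ⋄ x3


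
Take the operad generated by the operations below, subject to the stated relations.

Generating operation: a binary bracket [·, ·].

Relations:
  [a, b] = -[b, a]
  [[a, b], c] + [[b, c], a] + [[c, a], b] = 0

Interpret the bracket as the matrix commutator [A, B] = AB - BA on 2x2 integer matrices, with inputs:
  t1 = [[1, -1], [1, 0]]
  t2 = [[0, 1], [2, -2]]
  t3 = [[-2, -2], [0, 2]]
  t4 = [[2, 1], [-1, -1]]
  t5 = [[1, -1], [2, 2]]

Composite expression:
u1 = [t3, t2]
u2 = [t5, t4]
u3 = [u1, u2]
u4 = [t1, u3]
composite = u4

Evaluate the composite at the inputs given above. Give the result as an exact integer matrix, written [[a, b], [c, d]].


[[-8, -48], [-56, 8]]

[t3, t2] = [[-4, 0], [8, 4]]
[t5, t4] = [[-1, 2], [5, 1]]
[[t3, t2], [t5, t4]] = [[-16, -16], [24, 16]]
[t1, [[t3, t2], [t5, t4]]] = [[-8, -48], [-56, 8]]


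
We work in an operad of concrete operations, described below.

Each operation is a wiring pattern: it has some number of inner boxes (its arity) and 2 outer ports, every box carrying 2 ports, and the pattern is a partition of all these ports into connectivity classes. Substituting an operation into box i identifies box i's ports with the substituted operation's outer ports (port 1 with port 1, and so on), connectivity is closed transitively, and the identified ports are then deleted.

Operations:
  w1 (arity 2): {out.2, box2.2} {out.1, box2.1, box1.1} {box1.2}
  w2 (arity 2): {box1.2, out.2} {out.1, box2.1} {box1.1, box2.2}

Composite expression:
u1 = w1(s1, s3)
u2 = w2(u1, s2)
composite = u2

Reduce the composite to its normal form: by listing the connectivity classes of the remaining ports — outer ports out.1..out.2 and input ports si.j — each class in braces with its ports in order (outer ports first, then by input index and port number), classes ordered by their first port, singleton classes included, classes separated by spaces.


{out.1, s2.1} {out.2, s3.2} {s1.1, s2.2, s3.1} {s1.2}

Reachability decides: close wires over w2-identified ports.
after w1, the pattern on (s1, s3) reads {out.1, s1.1, s3.1} {out.2, s3.2} {s1.2} (out.j = its outer ports)
after w2, the pattern on (s1, s3, s2) reads {out.1, s2.1} {out.2, s3.2} {s1.1, s2.2, s3.1} {s1.2} (out.j = its outer ports)


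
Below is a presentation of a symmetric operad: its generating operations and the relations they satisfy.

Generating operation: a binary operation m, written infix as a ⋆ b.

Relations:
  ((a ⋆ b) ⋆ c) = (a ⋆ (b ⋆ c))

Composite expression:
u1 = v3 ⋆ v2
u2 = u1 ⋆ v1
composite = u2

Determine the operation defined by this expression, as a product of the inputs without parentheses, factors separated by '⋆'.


v3 ⋆ v2 ⋆ v1

Key point: m is associative — brackets drop, the v-order remains.
(v3 ⋆ v2) collapses to v3 ⋆ v2
((v3 ⋆ v2) ⋆ v1) collapses to v3 ⋆ v2 ⋆ v1


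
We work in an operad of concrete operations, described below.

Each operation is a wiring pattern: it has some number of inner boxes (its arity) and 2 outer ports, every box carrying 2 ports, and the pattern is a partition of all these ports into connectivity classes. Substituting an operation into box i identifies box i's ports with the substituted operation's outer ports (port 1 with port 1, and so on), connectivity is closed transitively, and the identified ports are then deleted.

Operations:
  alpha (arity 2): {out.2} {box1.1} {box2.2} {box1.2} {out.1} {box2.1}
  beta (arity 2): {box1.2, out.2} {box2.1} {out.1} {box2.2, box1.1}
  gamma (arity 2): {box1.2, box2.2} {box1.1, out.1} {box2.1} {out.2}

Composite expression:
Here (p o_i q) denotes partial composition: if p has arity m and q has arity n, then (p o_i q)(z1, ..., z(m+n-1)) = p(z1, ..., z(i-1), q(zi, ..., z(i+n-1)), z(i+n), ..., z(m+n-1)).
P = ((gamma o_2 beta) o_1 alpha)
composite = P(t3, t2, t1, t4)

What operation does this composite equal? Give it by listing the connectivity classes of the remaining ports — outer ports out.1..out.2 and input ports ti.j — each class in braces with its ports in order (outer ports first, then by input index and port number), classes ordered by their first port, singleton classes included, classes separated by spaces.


{out.1} {out.2} {t1.1, t4.2} {t1.2} {t2.1} {t2.2} {t3.1} {t3.2} {t4.1}


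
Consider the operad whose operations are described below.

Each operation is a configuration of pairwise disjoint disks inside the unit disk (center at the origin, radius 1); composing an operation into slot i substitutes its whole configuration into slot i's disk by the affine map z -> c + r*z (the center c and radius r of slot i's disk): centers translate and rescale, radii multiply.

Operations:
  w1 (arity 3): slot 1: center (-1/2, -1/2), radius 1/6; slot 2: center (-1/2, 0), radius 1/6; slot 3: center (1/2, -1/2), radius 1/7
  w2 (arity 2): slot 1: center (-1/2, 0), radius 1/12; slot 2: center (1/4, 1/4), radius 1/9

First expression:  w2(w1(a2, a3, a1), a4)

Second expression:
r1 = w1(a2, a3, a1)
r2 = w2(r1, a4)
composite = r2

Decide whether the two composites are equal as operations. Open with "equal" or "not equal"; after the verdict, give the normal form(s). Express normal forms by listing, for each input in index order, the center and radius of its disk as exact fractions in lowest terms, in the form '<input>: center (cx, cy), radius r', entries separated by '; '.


equal: each reduces to a1: center (-11/24, -1/24), radius 1/84; a2: center (-13/24, -1/24), radius 1/72; a3: center (-13/24, 0), radius 1/72; a4: center (1/4, 1/4), radius 1/9

Reducing the first expression gives a1: center (-11/24, -1/24), radius 1/84; a2: center (-13/24, -1/24), radius 1/72; a3: center (-13/24, 0), radius 1/72; a4: center (1/4, 1/4), radius 1/9
Reducing the second expression gives a1: center (-11/24, -1/24), radius 1/84; a2: center (-13/24, -1/24), radius 1/72; a3: center (-13/24, 0), radius 1/72; a4: center (1/4, 1/4), radius 1/9
Identical normal forms: equal.


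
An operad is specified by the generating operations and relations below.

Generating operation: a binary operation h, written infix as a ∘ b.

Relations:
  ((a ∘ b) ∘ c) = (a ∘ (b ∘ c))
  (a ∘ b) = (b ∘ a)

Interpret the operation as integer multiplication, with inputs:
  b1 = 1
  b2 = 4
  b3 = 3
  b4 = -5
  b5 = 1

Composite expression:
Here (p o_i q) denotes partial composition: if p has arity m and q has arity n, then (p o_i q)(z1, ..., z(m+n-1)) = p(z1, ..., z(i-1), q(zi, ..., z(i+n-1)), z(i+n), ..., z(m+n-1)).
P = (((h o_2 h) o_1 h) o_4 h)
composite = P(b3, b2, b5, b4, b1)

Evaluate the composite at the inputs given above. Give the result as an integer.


-60

(b3 ∘ b2) = 12
(b4 ∘ b1) = -5
(b5 ∘ (b4 ∘ b1)) = -5
((b3 ∘ b2) ∘ (b5 ∘ (b4 ∘ b1))) = -60


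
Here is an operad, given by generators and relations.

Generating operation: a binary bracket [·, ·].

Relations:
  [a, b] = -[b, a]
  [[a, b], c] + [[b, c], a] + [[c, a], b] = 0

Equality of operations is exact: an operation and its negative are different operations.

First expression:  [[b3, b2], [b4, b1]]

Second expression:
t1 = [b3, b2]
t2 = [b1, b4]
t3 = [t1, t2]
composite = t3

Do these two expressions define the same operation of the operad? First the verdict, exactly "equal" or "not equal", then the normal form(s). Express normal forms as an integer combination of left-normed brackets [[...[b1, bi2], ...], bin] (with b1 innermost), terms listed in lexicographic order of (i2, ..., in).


Normal form of the first expression: -[[[b1, b4], b2], b3] + [[[b1, b4], b3], b2]
Normal form of the second expression: [[[b1, b4], b2], b3] - [[[b1, b4], b3], b2]
They disagree, so not equal.

not equal; the first gives -[[[b1, b4], b2], b3] + [[[b1, b4], b3], b2] and the second [[[b1, b4], b2], b3] - [[[b1, b4], b3], b2]


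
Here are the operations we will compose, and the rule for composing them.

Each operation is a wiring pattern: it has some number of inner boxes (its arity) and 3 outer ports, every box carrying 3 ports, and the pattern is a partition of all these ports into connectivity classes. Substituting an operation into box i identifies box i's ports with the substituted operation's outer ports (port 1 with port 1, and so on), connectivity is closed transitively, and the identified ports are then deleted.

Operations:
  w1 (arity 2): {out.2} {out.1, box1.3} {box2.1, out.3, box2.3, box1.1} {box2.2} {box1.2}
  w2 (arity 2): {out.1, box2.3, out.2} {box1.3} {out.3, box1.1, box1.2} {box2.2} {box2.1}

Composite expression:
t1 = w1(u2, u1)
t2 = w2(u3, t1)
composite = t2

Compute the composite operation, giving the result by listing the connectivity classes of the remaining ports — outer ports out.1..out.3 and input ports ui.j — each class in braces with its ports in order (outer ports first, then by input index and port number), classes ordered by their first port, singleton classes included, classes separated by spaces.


{out.1, out.2, u1.1, u1.3, u2.1} {out.3, u3.1, u3.2} {u1.2} {u2.2} {u2.3} {u3.3}


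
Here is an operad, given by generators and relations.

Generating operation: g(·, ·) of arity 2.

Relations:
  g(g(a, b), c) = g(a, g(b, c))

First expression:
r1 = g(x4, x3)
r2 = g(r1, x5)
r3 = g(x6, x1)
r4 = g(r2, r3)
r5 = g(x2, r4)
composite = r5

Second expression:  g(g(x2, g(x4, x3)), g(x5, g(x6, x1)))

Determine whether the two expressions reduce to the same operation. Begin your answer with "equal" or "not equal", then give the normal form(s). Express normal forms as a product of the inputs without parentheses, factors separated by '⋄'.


equal — both sides give x2 ⋄ x4 ⋄ x3 ⋄ x5 ⋄ x6 ⋄ x1

Normal form of the first expression: x2 ⋄ x4 ⋄ x3 ⋄ x5 ⋄ x6 ⋄ x1
Normal form of the second expression: x2 ⋄ x4 ⋄ x3 ⋄ x5 ⋄ x6 ⋄ x1
Identical normal forms: equal.


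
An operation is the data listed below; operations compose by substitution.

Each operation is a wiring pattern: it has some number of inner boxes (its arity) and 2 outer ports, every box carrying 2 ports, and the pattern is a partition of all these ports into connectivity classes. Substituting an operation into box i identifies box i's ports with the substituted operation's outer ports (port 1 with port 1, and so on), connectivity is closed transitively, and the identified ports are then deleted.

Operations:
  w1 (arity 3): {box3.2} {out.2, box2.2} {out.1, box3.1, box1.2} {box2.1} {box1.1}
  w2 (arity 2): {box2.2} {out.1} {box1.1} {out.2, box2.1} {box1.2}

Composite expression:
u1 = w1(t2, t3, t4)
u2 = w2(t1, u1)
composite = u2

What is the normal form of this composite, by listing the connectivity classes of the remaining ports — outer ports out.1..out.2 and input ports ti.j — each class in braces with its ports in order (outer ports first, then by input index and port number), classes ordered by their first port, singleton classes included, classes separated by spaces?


{out.1} {out.2, t2.2, t4.1} {t1.1} {t1.2} {t2.1} {t3.1} {t3.2} {t4.2}

Two ports join when wires chain via w2-identified ports.
composing w1 on (t2, t3, t4), with out.j its own outer ports: {out.1, t2.2, t4.1} {out.2, t3.2} {t2.1} {t3.1} {t4.2}
composing w2 on (t1, t2, t3, t4), with out.j its own outer ports: {out.1} {out.2, t2.2, t4.1} {t1.1} {t1.2} {t2.1} {t3.1} {t3.2} {t4.2}


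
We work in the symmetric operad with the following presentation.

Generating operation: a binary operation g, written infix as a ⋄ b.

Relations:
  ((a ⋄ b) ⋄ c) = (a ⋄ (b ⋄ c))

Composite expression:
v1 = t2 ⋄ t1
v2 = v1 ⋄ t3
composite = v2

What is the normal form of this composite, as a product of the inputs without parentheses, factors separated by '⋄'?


The g-tree's shape is irrelevant; the t-reading-order decides.
(t2 ⋄ t1) flattens to t2 ⋄ t1
((t2 ⋄ t1) ⋄ t3) flattens to t2 ⋄ t1 ⋄ t3

t2 ⋄ t1 ⋄ t3


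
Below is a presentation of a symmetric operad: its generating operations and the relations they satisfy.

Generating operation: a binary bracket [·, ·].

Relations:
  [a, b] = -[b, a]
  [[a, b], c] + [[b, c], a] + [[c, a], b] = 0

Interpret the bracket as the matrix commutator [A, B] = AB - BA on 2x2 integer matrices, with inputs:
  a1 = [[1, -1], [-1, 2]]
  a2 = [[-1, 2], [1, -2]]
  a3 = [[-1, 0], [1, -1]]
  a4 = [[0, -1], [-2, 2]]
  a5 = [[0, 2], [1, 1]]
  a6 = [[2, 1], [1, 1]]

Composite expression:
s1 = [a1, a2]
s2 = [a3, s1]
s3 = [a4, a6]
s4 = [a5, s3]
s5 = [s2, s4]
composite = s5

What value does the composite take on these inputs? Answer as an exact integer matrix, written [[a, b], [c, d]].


[[6, -6], [0, -6]]

[a1, a2] = [[1, -1], [0, -1]]
[a3, [a1, a2]] = [[1, 0], [2, -1]]
[a4, a6] = [[1, -1], [0, -1]]
[a5, [a4, a6]] = [[1, -3], [2, -1]]
[[a3, [a1, a2]], [a5, [a4, a6]]] = [[6, -6], [0, -6]]


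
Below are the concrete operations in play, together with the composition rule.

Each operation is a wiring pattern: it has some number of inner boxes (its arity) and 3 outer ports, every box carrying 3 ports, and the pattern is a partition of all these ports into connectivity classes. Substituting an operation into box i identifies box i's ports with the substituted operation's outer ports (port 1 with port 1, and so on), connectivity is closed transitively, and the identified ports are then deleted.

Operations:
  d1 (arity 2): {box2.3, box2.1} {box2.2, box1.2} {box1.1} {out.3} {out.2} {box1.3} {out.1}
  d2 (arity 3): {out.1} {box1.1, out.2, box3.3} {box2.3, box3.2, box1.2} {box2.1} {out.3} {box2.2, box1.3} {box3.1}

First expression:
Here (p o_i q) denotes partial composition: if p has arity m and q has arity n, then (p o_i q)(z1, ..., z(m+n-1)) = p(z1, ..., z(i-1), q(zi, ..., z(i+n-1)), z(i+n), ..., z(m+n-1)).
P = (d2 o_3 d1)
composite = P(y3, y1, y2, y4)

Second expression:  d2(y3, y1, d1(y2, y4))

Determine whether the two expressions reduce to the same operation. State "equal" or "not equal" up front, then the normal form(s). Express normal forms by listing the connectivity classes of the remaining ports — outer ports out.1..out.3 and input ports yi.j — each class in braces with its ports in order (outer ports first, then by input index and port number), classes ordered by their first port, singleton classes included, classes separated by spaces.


equal — both sides give {out.1} {out.2, y3.1} {out.3} {y1.1} {y1.2, y3.3} {y1.3, y3.2} {y2.1} {y2.2, y4.2} {y2.3} {y4.1, y4.3}


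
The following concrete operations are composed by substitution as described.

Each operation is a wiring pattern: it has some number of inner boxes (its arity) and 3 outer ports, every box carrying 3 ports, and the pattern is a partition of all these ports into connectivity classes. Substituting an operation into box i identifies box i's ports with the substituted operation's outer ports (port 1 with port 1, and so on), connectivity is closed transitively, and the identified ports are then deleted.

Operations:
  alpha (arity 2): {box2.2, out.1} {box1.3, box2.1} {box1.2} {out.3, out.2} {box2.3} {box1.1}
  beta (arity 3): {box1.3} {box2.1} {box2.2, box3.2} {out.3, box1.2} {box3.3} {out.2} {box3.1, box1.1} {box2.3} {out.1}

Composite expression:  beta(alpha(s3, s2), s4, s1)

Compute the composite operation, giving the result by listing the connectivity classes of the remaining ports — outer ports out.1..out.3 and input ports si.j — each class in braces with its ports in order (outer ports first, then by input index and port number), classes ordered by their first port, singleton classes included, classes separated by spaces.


{out.1} {out.2} {out.3} {s1.1, s2.2} {s1.2, s4.2} {s1.3} {s2.1, s3.3} {s2.3} {s3.1} {s3.2} {s4.1} {s4.3}

After gluing at beta, chains via deleted ports link the s-ports.
stage alpha: inputs (s3, s2), connectivity {out.1, s2.2} {out.2, out.3} {s2.1, s3.3} {s2.3} {s3.1} {s3.2}, out.j its boundary
stage beta: inputs (s3, s2, s4, s1), connectivity {out.1} {out.2} {out.3} {s1.1, s2.2} {s1.2, s4.2} {s1.3} {s2.1, s3.3} {s2.3} {s3.1} {s3.2} {s4.1} {s4.3}, out.j its boundary


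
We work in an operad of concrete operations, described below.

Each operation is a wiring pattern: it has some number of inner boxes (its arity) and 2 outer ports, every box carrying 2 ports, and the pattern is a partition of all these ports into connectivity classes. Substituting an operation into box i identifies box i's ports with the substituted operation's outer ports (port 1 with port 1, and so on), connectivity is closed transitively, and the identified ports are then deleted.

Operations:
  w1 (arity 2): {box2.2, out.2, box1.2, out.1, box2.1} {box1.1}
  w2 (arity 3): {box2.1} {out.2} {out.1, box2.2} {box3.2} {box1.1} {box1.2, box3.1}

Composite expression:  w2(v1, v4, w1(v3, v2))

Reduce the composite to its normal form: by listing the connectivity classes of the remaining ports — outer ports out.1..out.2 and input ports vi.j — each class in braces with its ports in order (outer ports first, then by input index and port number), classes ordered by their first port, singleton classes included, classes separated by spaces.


{out.1, v4.2} {out.2} {v1.1} {v1.2, v2.1, v2.2, v3.2} {v3.1} {v4.1}

Substituting into w2 glues patterns; closure does the rest.
composing w1 on (v3, v2), with out.j its own outer ports: {out.1, out.2, v2.1, v2.2, v3.2} {v3.1}
composing w2 on (v1, v4, v3, v2), with out.j its own outer ports: {out.1, v4.2} {out.2} {v1.1} {v1.2, v2.1, v2.2, v3.2} {v3.1} {v4.1}


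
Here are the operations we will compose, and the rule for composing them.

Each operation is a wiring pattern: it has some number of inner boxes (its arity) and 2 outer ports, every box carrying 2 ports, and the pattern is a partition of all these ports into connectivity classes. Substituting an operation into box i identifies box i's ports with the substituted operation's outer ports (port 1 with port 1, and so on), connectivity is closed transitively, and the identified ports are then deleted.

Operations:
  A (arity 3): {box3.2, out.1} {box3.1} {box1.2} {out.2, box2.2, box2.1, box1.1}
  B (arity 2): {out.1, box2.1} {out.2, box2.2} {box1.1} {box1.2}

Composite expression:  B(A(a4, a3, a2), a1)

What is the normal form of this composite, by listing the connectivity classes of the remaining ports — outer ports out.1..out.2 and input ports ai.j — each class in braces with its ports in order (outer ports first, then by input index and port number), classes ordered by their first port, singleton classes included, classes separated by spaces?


{out.1, a1.1} {out.2, a1.2} {a2.1} {a2.2} {a3.1, a3.2, a4.1} {a4.2}

Reachability decides: close wires over B-identified ports.
after A, the pattern on (a4, a3, a2) reads {out.1, a2.2} {out.2, a3.1, a3.2, a4.1} {a2.1} {a4.2} (out.j = its outer ports)
after B, the pattern on (a4, a3, a2, a1) reads {out.1, a1.1} {out.2, a1.2} {a2.1} {a2.2} {a3.1, a3.2, a4.1} {a4.2} (out.j = its outer ports)


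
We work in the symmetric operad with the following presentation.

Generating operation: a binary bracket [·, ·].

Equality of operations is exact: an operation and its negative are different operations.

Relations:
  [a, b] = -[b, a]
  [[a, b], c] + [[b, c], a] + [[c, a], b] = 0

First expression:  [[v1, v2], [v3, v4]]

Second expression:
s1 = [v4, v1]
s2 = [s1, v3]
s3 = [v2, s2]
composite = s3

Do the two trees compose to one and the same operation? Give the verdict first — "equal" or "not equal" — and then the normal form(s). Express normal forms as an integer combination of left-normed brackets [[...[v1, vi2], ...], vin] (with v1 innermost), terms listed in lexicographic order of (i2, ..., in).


not equal — first [[[v1, v2], v3], v4] - [[[v1, v2], v4], v3], second [[[v1, v4], v3], v2]

In normal form, the first expression is [[[v1, v2], v3], v4] - [[[v1, v2], v4], v3]
In normal form, the second expression is [[[v1, v4], v3], v2]
Distinct normal forms: not equal.


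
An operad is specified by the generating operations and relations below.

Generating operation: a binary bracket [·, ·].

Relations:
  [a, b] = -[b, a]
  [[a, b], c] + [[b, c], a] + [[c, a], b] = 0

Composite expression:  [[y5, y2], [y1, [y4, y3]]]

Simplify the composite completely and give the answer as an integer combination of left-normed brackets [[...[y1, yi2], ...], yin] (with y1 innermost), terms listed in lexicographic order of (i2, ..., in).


-[[[[y1, y3], y4], y2], y5] + [[[[y1, y3], y4], y5], y2] + [[[[y1, y4], y3], y2], y5] - [[[[y1, y4], y3], y5], y2]

Left-normed coefficients sit on the y1-initial expansion words.
Composite bracket: [[y5, y2], [y1, [y4, y3]]]
Full expansion: 16 signed words from ab - ba (2^4 = 16).
Keep just the words that open with y1:
  the word y1y3y4y2y5 carries sign -1 and contributes -[[[[y1, y3], y4], y2], y5]
  the word y1y3y4y5y2 carries sign +1 and contributes +[[[[y1, y3], y4], y5], y2]
  the word y1y4y3y2y5 carries sign +1 and contributes +[[[[y1, y4], y3], y2], y5]
  the word y1y4y3y5y2 carries sign -1 and contributes -[[[[y1, y4], y3], y5], y2]


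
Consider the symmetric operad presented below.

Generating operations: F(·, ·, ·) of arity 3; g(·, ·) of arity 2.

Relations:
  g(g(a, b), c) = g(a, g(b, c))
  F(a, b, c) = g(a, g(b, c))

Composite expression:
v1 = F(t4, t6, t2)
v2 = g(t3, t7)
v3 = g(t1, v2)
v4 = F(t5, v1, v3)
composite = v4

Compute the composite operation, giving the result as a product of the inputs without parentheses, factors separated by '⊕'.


t5 ⊕ t4 ⊕ t6 ⊕ t2 ⊕ t1 ⊕ t3 ⊕ t7

Under associativity of F, the answer is the t's in reading order.
F(t4, t6, t2) spells out as t4 ⊕ t6 ⊕ t2
g(t3, t7) spells out as t3 ⊕ t7
g(t1, g(t3, t7)) spells out as t1 ⊕ t3 ⊕ t7
F(t5, F(t4, t6, t2), g(t1, g(t3, t7))) spells out as t5 ⊕ t4 ⊕ t6 ⊕ t2 ⊕ t1 ⊕ t3 ⊕ t7


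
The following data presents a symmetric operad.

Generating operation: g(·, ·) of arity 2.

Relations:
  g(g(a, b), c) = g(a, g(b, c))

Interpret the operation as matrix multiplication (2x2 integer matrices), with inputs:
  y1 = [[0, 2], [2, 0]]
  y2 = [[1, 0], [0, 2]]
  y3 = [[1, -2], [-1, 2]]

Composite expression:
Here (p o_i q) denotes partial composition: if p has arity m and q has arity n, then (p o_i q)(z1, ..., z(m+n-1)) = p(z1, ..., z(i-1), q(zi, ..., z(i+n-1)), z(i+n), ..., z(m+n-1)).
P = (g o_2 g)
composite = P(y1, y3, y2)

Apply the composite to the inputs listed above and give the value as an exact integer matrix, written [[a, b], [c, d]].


[[-2, 8], [2, -8]]

g(y3, y2) = [[1, -4], [-1, 4]]
g(y1, g(y3, y2)) = [[-2, 8], [2, -8]]


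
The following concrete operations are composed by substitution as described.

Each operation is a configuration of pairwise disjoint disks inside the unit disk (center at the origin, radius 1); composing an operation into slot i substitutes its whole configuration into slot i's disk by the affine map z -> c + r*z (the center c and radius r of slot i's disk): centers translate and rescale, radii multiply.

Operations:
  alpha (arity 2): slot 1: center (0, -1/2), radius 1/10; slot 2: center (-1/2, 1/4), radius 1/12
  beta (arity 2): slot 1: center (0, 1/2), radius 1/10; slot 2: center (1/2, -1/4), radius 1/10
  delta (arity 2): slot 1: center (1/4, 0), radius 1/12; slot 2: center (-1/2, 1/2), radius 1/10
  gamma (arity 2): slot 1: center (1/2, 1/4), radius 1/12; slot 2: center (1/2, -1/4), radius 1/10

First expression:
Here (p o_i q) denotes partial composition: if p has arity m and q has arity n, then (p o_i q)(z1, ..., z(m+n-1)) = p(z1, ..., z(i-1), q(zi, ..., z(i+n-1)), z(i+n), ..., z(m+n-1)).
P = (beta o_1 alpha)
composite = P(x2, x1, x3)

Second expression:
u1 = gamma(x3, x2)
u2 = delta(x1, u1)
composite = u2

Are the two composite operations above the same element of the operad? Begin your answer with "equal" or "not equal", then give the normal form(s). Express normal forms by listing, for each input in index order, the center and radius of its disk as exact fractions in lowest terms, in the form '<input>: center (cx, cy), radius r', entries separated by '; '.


In normal form, the first expression is x1: center (-1/20, 21/40), radius 1/120; x2: center (0, 9/20), radius 1/100; x3: center (1/2, -1/4), radius 1/10
In normal form, the second expression is x1: center (1/4, 0), radius 1/12; x2: center (-9/20, 19/40), radius 1/100; x3: center (-9/20, 21/40), radius 1/120
The forms do not match — not equal.

not equal: they reduce to x1: center (-1/20, 21/40), radius 1/120; x2: center (0, 9/20), radius 1/100; x3: center (1/2, -1/4), radius 1/10 and x1: center (1/4, 0), radius 1/12; x2: center (-9/20, 19/40), radius 1/100; x3: center (-9/20, 21/40), radius 1/120
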